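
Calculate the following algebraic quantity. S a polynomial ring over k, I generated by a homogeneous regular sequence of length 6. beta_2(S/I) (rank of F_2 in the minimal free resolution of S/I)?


Regular sequence => Koszul complex is the minimal free resolution.
Syz_1 minimally generated by Koszul relations f_i*e_j - f_j*e_i (i<j): mu(Syz_1) = beta_2 = C(m,2) = m(m-1)/2
m=6
6*5/2 = 15


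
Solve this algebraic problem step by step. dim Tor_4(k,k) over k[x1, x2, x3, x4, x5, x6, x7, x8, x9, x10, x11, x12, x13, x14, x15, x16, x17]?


Koszul: C(n,i)=C(17,4)=2380


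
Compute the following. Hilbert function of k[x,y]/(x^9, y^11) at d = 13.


k[x,y], I = (x^9, y^11), d = 13
Need i < 9 and d-i < 11.
Range: 3 <= i <= 8.
H(13) = 6


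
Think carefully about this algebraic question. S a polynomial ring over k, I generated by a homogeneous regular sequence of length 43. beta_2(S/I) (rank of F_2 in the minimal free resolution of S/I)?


Regular sequence => Koszul complex is the minimal free resolution.
Syz_1 minimally generated by Koszul relations f_i*e_j - f_j*e_i (i<j): mu(Syz_1) = beta_2 = C(m,2) = m(m-1)/2
m=43
43*42/2 = 903


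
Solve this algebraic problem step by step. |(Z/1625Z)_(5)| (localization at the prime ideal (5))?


5-primary part: 1625=5^3*13
Size=5^3=125


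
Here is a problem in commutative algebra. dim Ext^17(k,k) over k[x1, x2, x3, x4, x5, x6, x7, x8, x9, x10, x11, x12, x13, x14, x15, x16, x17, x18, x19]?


C(n,i)=C(19,17)=171


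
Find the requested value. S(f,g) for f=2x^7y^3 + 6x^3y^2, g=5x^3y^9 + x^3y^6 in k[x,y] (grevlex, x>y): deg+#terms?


LT(f)=2x^7y^3, LT(g)=5x^3y^9
lcm(LM)=x^7y^9
S(f,g) (scaled by 10 to clear denominators) = 5y^6*f - 2x^4*g = -2x^7y^6 + 30x^3y^8
2 terms, deg 13.
13+2=15


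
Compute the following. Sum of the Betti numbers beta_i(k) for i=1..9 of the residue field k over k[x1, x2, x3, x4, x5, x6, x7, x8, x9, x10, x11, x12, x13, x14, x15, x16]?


Koszul resolution: beta_i(k)=C(n,i), n=16
C(16,1)=16, C(16,2)=120, C(16,3)=560, C(16,4)=1820, C(16,5)=4368, C(16,6)=8008, C(16,7)=11440, C(16,8)=12870, C(16,9)=11440
Sum=50642


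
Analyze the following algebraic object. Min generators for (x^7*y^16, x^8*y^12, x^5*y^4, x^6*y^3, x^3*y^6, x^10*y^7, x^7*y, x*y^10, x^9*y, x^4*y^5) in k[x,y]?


Remove redundant (divisible by others).
x^8*y^12 redundant.
x^10*y^7 redundant.
x^9*y redundant.
x^7*y^16 redundant.
Min: x^7*y, x^6*y^3, x^5*y^4, x^4*y^5, x^3*y^6, x*y^10
Count=6


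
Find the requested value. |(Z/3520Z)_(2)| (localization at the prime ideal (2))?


2-primary part: 3520=2^6*55
Size=2^6=64


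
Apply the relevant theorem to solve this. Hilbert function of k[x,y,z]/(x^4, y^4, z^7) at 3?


Need i<4, j<4, k<7 with i+j+k=3.
For each i, j ranges over max(0,3-i-6)..min(3,3-i):
  i=0: j in [0,3] -> 4
  i=1: j in [0,2] -> 3
  i=2: j in [0,1] -> 2
  i=3: j in [0,0] -> 1
H(3) = 4+3+2+1 = 10


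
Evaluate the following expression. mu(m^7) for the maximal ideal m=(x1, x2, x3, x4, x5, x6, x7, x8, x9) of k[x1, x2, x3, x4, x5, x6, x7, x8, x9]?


Graded Nakayama: mu(m^d) = dim_k (m^d/m^(d+1)) = #degree-7 monomials in 9 vars
C(n+d-1,d)=C(15,7)=6435


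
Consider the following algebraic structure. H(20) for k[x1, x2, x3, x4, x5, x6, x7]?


C(d+n-1,n-1)=C(26,6)=230230


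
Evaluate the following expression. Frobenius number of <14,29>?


gcd(14,29)=1 => F=ab-a-b=14*29-14-29=406-43=363


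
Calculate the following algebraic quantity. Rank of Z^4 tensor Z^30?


rank(M(x)N) = rank(M)*rank(N)
4*30 = 120


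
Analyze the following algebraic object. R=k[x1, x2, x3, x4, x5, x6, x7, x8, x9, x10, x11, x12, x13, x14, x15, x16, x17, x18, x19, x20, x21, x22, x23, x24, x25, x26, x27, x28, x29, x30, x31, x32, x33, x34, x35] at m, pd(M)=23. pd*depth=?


pd+depth=35
depth=35-23=12
pd*depth=23*12=276


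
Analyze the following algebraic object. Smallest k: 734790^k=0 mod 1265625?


734790^k mod 1265625:
k=1: 734790
k=2: 719100
k=3: 442125
k=4: 810000
k=5: 759375
k=6: 0
First zero at k = 6


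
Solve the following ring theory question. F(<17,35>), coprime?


gcd(17,35)=1 => F=ab-a-b=17*35-17-35=595-52=543


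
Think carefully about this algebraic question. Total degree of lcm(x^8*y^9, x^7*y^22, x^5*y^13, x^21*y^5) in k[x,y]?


lcm = componentwise max:
x: max(8,7,5,21)=21
y: max(9,22,13,5)=22
Total=21+22=43


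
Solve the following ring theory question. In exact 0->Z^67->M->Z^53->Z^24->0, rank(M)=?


Alt sum=0:
(-1)^0*67 + (-1)^1*? + (-1)^2*53 + (-1)^3*24=0
rank(M)=96


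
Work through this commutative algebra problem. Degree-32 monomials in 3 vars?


C(d+n-1,n-1)=C(34,2)=561


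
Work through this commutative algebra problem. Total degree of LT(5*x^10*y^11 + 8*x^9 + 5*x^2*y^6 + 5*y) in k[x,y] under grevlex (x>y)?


LT: 5*x^10*y^11
deg_x=10, deg_y=11
Total=10+11=21


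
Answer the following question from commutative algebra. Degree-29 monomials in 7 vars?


C(d+n-1,n-1)=C(35,6)=1623160


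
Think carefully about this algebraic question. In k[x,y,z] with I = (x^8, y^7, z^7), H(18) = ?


Need i<8, j<7, k<7 with i+j+k=18.
For each i, j ranges over max(0,18-i-6)..min(6,18-i):
  i=0: j in [12,6] -> 0
  i=1: j in [11,6] -> 0
  i=2: j in [10,6] -> 0
  i=3: j in [9,6] -> 0
  i=4: j in [8,6] -> 0
  i=5: j in [7,6] -> 0
  i=6: j in [6,6] -> 1
  i=7: j in [5,6] -> 2
H(18) = 0+0+0+0+0+0+1+2 = 3


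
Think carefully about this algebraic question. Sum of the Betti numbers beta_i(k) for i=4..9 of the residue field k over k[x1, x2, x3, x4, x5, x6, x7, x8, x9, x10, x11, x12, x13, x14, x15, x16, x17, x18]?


Koszul resolution: beta_i(k)=C(n,i), n=18
C(18,4)=3060, C(18,5)=8568, C(18,6)=18564, C(18,7)=31824, C(18,8)=43758, C(18,9)=48620
Sum=154394


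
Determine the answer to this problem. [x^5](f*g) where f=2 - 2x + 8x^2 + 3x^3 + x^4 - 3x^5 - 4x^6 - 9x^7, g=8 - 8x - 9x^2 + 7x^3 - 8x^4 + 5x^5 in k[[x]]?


[x^5] = sum a_i*b_j, i+j=5
  2*5=10
  -2*-8=16
  8*7=56
  3*-9=-27
  1*-8=-8
  -3*8=-24
Sum=23


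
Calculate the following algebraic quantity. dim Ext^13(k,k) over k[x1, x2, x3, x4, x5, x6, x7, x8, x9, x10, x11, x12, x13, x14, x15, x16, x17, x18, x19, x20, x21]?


C(n,i)=C(21,13)=203490


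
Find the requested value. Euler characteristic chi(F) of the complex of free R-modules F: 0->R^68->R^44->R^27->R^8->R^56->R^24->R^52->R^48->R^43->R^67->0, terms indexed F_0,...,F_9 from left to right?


chi = sum (-1)^i * rank:
(-1)^0*68=68
(-1)^1*44=-44
(-1)^2*27=27
(-1)^3*8=-8
(-1)^4*56=56
(-1)^5*24=-24
(-1)^6*52=52
(-1)^7*48=-48
(-1)^8*43=43
(-1)^9*67=-67
chi=55


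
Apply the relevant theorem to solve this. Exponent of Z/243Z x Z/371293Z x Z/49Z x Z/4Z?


Exponent = lcm of the cyclic orders; pairwise coprime => product.
3^5*13^5*7^2*2^2=243*371293*49*4=17683943004


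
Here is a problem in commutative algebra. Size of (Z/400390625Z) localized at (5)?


5-primary part: 400390625=5^10*41
Size=5^10=9765625


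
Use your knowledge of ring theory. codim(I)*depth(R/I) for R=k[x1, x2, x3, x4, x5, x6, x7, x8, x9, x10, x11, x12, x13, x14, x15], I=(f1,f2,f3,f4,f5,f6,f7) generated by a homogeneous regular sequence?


codim=7, depth=dim(R/I)=15-7=8
Product=7*8=56


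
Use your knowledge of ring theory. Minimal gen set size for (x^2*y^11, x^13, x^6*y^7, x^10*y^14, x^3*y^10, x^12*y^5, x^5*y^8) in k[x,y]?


Remove redundant (divisible by others).
x^10*y^14 redundant.
Min: x^13, x^12*y^5, x^6*y^7, x^5*y^8, x^3*y^10, x^2*y^11
Count=6


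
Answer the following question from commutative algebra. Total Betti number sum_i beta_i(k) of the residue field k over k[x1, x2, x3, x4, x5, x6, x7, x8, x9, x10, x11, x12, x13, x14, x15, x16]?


Koszul resolution: beta_i(k)=C(n,i), n=16
sum_i C(16,i) = 2^16 = 65536


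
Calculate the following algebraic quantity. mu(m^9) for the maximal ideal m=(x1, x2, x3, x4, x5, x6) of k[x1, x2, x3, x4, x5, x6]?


Graded Nakayama: mu(m^d) = dim_k (m^d/m^(d+1)) = #degree-9 monomials in 6 vars
C(n+d-1,d)=C(14,9)=2002


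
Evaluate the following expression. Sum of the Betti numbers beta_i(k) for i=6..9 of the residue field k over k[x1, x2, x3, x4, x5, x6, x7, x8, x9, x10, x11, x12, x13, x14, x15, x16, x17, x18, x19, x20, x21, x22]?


Koszul resolution: beta_i(k)=C(n,i), n=22
C(22,6)=74613, C(22,7)=170544, C(22,8)=319770, C(22,9)=497420
Sum=1062347


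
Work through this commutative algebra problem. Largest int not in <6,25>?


gcd(6,25)=1 => F=ab-a-b=6*25-6-25=150-31=119


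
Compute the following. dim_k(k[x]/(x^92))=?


Basis: 1,x,...,x^91
dim=92


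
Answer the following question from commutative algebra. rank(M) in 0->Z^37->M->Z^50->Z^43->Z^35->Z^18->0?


Alt sum=0:
(-1)^0*37 + (-1)^1*? + (-1)^2*50 + (-1)^3*43 + (-1)^4*35 + (-1)^5*18=0
rank(M)=61


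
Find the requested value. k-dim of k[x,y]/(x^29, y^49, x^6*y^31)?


k[x,y]/I, I = (x^29, y^49, x^6*y^31)
Rect: 29x49=1421. Corner: (29-6)x(49-31)=414.
dim = 1421-414 = 1007


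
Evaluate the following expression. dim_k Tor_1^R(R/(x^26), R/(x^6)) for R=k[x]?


Tor_1(R/I,R/J)=(I cap J)/IJ=(x^26)/(x^32)
dim=32-26=min(26,6)=6


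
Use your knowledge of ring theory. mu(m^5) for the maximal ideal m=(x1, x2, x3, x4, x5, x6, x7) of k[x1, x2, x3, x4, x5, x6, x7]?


Graded Nakayama: mu(m^d) = dim_k (m^d/m^(d+1)) = #degree-5 monomials in 7 vars
C(n+d-1,d)=C(11,5)=462


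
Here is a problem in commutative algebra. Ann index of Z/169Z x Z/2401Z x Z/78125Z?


Exponent = lcm of the cyclic orders; pairwise coprime => product.
13^2*7^4*5^7=169*2401*78125=31700703125


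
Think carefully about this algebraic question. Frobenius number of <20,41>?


gcd(20,41)=1 => F=ab-a-b=20*41-20-41=820-61=759


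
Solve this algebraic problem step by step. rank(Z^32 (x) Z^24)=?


rank(M(x)N) = rank(M)*rank(N)
32*24 = 768


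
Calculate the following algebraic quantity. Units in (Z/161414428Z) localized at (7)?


Local ring = Z/40353607Z.
phi(40353607) = 7^8*(7-1) = 34588806


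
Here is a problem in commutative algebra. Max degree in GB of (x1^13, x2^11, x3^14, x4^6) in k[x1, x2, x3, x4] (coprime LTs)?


Pure powers, coprime LTs => already GB.
Degrees: 13, 11, 14, 6
Max=14


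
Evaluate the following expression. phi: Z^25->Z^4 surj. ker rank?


rank(ker) = 25-4 = 21


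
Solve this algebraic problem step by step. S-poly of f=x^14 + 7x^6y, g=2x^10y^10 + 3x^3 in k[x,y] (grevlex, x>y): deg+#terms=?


LT(f)=x^14, LT(g)=2x^10y^10
lcm(LM)=x^14y^10
S(f,g) (scaled by 2 to clear denominators) = 2y^10*f - x^4*g = 14x^6y^11 - 3x^7
2 terms, deg 17.
17+2=19


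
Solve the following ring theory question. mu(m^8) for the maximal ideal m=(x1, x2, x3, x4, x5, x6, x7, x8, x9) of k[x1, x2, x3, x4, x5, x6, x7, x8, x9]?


Graded Nakayama: mu(m^d) = dim_k (m^d/m^(d+1)) = #degree-8 monomials in 9 vars
C(n+d-1,d)=C(16,8)=12870


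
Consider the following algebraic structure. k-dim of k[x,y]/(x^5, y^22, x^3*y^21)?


k[x,y]/I, I = (x^5, y^22, x^3*y^21)
Rect: 5x22=110. Corner: (5-3)x(22-21)=2.
dim = 110-2 = 108


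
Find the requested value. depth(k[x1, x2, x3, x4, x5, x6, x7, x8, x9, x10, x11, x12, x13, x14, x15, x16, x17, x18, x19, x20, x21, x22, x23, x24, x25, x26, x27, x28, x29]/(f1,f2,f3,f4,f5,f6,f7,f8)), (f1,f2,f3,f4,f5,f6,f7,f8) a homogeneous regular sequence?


depth(R)=29
depth(R/I)=29-8=21


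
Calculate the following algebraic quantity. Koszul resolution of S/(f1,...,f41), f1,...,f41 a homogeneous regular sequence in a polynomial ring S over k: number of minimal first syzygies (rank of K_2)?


Regular sequence => Koszul complex is the minimal free resolution.
Syz_1 minimally generated by Koszul relations f_i*e_j - f_j*e_i (i<j): mu(Syz_1) = beta_2 = C(m,2) = m(m-1)/2
m=41
41*40/2 = 820


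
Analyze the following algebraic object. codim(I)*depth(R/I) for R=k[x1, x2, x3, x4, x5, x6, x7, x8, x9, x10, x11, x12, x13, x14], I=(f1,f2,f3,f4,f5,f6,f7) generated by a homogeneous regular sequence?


codim=7, depth=dim(R/I)=14-7=7
Product=7*7=49


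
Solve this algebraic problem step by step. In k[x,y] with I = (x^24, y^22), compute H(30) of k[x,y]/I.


k[x,y], I = (x^24, y^22), d = 30
Need i < 24 and d-i < 22.
Range: 9 <= i <= 23.
H(30) = 15


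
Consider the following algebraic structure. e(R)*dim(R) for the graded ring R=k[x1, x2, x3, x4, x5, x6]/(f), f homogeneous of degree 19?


e(R)=deg(f)=19, dim(R)=6-1=5
e*dim=19*5=95


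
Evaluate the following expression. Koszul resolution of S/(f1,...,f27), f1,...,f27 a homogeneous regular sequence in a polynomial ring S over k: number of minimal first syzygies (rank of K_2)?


Regular sequence => Koszul complex is the minimal free resolution.
Syz_1 minimally generated by Koszul relations f_i*e_j - f_j*e_i (i<j): mu(Syz_1) = beta_2 = C(m,2) = m(m-1)/2
m=27
27*26/2 = 351


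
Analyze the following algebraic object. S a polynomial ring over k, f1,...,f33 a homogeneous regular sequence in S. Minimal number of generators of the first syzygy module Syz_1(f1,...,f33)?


Regular sequence => Koszul complex is the minimal free resolution.
Syz_1 minimally generated by Koszul relations f_i*e_j - f_j*e_i (i<j): mu(Syz_1) = beta_2 = C(m,2) = m(m-1)/2
m=33
33*32/2 = 528


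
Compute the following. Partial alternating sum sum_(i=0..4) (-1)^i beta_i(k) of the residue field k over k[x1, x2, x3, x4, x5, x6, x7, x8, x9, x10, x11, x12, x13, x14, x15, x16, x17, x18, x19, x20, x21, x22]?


Koszul resolution: beta_i(k)=C(n,i), n=22
sum_(i=0..p) (-1)^i C(n,i) = (-1)^p C(n-1,p)
(-1)^4*C(21,4) = (-1)^4*5985 = 5985


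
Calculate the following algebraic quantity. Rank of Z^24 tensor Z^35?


rank(M(x)N) = rank(M)*rank(N)
24*35 = 840


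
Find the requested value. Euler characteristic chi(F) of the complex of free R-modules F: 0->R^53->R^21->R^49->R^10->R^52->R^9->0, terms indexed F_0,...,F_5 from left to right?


chi = sum (-1)^i * rank:
(-1)^0*53=53
(-1)^1*21=-21
(-1)^2*49=49
(-1)^3*10=-10
(-1)^4*52=52
(-1)^5*9=-9
chi=114


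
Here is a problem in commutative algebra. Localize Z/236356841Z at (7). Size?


7-primary part: 236356841=7^8*41
Size=7^8=5764801


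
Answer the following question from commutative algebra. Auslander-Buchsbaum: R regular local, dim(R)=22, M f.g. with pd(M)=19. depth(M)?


pd+depth=depth(R)=22
depth=22-19=3


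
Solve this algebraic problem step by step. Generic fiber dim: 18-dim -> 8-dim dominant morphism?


dim(fiber)=dim(X)-dim(Y)=18-8=10


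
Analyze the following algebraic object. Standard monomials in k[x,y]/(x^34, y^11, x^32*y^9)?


k[x,y]/I, I = (x^34, y^11, x^32*y^9)
Rect: 34x11=374. Corner: (34-32)x(11-9)=4.
dim = 374-4 = 370


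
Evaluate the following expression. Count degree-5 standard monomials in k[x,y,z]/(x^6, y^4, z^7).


Need i<6, j<4, k<7 with i+j+k=5.
For each i, j ranges over max(0,5-i-6)..min(3,5-i):
  i=0: j in [0,3] -> 4
  i=1: j in [0,3] -> 4
  i=2: j in [0,3] -> 4
  i=3: j in [0,2] -> 3
  i=4: j in [0,1] -> 2
  i=5: j in [0,0] -> 1
H(5) = 4+4+4+3+2+1 = 18


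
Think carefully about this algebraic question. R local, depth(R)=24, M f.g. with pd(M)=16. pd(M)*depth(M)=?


pd+depth=24
depth=24-16=8
pd*depth=16*8=128


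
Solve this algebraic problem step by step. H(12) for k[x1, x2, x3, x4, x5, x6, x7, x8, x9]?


C(d+n-1,n-1)=C(20,8)=125970


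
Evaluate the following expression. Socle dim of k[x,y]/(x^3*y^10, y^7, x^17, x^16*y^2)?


Socle = ann(m) = span of standard monomials u with x*u, y*u in I (staircase corners).
Redundant generators: x^3*y^10
Minimal generators: x^17, x^16*y^2, y^7
Corners: x^15y^6, x^16y
Socle dim=2


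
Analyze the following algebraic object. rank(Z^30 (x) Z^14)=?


rank(M(x)N) = rank(M)*rank(N)
30*14 = 420


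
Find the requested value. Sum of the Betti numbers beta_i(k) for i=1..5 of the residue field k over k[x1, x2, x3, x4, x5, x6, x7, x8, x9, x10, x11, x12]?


Koszul resolution: beta_i(k)=C(n,i), n=12
C(12,1)=12, C(12,2)=66, C(12,3)=220, C(12,4)=495, C(12,5)=792
Sum=1585


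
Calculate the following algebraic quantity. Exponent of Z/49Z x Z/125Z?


Exponent = lcm of the cyclic orders; pairwise coprime => product.
7^2*5^3=49*125=6125


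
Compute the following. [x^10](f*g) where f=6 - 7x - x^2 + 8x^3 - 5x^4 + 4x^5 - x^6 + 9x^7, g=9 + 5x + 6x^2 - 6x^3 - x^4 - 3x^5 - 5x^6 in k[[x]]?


[x^10] = sum a_i*b_j, i+j=10
  -5*-5=25
  4*-3=-12
  -1*-1=1
  9*-6=-54
Sum=-40


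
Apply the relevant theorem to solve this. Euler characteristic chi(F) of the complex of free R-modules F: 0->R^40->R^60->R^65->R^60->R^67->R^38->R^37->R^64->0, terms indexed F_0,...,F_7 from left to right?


chi = sum (-1)^i * rank:
(-1)^0*40=40
(-1)^1*60=-60
(-1)^2*65=65
(-1)^3*60=-60
(-1)^4*67=67
(-1)^5*38=-38
(-1)^6*37=37
(-1)^7*64=-64
chi=-13


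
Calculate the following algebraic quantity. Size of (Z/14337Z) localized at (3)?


3-primary part: 14337=3^5*59
Size=3^5=243


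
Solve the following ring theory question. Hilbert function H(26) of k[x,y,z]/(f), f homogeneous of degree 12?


C(28,2)-C(16,2)=378-120=258


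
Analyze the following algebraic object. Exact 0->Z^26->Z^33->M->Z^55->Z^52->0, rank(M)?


Alt sum=0:
(-1)^0*26 + (-1)^1*33 + (-1)^2*? + (-1)^3*55 + (-1)^4*52=0
rank(M)=10


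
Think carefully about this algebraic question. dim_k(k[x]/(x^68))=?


Basis: 1,x,...,x^67
dim=68


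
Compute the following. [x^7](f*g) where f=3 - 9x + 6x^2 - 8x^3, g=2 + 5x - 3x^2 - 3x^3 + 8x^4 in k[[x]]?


[x^7] = sum a_i*b_j, i+j=7
  -8*8=-64
Sum=-64


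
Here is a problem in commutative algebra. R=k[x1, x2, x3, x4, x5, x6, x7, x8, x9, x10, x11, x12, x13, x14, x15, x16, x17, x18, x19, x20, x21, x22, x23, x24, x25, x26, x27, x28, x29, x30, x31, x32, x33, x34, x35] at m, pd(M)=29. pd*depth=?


pd+depth=35
depth=35-29=6
pd*depth=29*6=174


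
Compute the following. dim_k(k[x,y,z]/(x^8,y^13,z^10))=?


Basis: x^iy^jz^k, i<8,j<13,k<10
8*13*10=1040


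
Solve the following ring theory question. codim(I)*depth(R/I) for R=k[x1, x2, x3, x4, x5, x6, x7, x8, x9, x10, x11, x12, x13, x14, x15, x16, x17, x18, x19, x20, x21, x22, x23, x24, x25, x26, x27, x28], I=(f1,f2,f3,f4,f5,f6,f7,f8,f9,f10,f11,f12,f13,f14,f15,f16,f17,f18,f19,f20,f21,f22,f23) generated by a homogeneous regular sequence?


codim=23, depth=dim(R/I)=28-23=5
Product=23*5=115


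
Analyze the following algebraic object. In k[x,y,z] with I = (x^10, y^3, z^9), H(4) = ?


Need i<10, j<3, k<9 with i+j+k=4.
For each i, j ranges over max(0,4-i-8)..min(2,4-i):
  i=0: j in [0,2] -> 3
  i=1: j in [0,2] -> 3
  i=2: j in [0,2] -> 3
  i=3: j in [0,1] -> 2
  i=4: j in [0,0] -> 1
H(4) = 3+3+3+2+1 = 12


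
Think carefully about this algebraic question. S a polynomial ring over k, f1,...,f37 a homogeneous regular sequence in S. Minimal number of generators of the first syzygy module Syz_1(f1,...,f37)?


Regular sequence => Koszul complex is the minimal free resolution.
Syz_1 minimally generated by Koszul relations f_i*e_j - f_j*e_i (i<j): mu(Syz_1) = beta_2 = C(m,2) = m(m-1)/2
m=37
37*36/2 = 666


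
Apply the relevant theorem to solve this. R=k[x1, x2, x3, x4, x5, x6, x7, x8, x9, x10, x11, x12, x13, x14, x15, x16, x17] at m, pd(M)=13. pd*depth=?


pd+depth=17
depth=17-13=4
pd*depth=13*4=52


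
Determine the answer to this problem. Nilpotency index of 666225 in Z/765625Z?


666225^k mod 765625:
k=1: 666225
k=2: 735000
k=3: 0
First zero at k = 3


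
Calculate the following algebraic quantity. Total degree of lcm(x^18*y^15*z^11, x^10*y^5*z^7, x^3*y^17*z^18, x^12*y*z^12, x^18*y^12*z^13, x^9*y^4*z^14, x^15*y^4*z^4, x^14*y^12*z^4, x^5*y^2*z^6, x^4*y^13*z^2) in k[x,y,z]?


lcm = componentwise max:
x: max(18,10,3,12,18,9,15,14,5,4)=18
y: max(15,5,17,1,12,4,4,12,2,13)=17
z: max(11,7,18,12,13,14,4,4,6,2)=18
Total=18+17+18=53


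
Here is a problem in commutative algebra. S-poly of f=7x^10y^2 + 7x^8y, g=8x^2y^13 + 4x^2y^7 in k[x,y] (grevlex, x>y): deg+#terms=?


LT(f)=7x^10y^2, LT(g)=8x^2y^13
lcm(LM)=x^10y^13
S(f,g) (scaled by 56 to clear denominators) = 8y^11*f - 7x^8*g = 56x^8y^12 - 28x^10y^7
2 terms, deg 20.
20+2=22


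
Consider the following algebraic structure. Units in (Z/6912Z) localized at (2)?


Local ring = Z/256Z.
phi(256) = 2^7*(2-1) = 128


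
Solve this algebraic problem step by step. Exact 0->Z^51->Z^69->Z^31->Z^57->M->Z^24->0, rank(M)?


Alt sum=0:
(-1)^0*51 + (-1)^1*69 + (-1)^2*31 + (-1)^3*57 + (-1)^4*? + (-1)^5*24=0
rank(M)=68


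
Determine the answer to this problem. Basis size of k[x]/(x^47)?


Basis: 1,x,...,x^46
dim=47


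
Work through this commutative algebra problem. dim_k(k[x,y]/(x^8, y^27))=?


Basis: x^i*y^j, i<8, j<27
8*27=216


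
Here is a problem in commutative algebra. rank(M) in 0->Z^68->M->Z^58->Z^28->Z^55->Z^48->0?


Alt sum=0:
(-1)^0*68 + (-1)^1*? + (-1)^2*58 + (-1)^3*28 + (-1)^4*55 + (-1)^5*48=0
rank(M)=105


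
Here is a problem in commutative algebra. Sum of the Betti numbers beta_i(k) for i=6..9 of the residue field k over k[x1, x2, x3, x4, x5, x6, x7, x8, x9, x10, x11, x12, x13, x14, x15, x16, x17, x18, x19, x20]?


Koszul resolution: beta_i(k)=C(n,i), n=20
C(20,6)=38760, C(20,7)=77520, C(20,8)=125970, C(20,9)=167960
Sum=410210


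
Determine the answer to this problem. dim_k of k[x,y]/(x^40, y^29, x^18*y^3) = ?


k[x,y]/I, I = (x^40, y^29, x^18*y^3)
Rect: 40x29=1160. Corner: (40-18)x(29-3)=572.
dim = 1160-572 = 588


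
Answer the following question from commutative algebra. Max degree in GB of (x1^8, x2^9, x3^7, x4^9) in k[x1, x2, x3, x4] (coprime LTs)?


Pure powers, coprime LTs => already GB.
Degrees: 8, 9, 7, 9
Max=9


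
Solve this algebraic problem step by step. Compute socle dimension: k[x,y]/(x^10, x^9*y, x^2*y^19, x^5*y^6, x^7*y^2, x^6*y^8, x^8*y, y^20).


Socle = ann(m) = span of standard monomials u with x*u, y*u in I (staircase corners).
Redundant generators: x^6*y^8, x^9*y
Minimal generators: x^10, x^8*y, x^7*y^2, x^5*y^6, x^2*y^19, y^20
Corners: xy^19, x^4y^18, x^6y^5, x^7y, x^9
Socle dim=5


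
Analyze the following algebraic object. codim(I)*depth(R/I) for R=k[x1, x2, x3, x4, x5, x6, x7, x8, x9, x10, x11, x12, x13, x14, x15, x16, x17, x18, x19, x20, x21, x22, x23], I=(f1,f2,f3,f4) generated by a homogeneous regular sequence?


codim=4, depth=dim(R/I)=23-4=19
Product=4*19=76


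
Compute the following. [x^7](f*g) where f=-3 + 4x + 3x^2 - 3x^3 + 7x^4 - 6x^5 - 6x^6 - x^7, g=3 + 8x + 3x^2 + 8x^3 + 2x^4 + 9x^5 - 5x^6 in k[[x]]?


[x^7] = sum a_i*b_j, i+j=7
  4*-5=-20
  3*9=27
  -3*2=-6
  7*8=56
  -6*3=-18
  -6*8=-48
  -1*3=-3
Sum=-12


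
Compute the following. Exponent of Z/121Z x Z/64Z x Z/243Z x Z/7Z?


Exponent = lcm of the cyclic orders; pairwise coprime => product.
11^2*2^6*3^5*7^1=121*64*243*7=13172544


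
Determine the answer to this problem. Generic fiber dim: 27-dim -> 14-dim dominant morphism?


dim(fiber)=dim(X)-dim(Y)=27-14=13


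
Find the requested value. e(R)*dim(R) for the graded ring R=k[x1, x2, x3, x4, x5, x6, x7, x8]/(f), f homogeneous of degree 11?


e(R)=deg(f)=11, dim(R)=8-1=7
e*dim=11*7=77


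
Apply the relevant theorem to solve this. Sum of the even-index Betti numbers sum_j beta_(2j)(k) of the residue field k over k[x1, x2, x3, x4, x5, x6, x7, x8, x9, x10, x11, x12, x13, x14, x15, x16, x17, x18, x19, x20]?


Koszul resolution: beta_i(k)=C(n,i), n=20
sum_even C(20,i) = 2^(n-1) = 2^19 = 524288


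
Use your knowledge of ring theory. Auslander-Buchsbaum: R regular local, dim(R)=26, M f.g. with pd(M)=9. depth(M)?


pd+depth=depth(R)=26
depth=26-9=17


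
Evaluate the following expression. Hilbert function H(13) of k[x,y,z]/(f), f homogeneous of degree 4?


C(15,2)-C(11,2)=105-55=50


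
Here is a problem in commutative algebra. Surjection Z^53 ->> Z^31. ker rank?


rank(ker) = 53-31 = 22


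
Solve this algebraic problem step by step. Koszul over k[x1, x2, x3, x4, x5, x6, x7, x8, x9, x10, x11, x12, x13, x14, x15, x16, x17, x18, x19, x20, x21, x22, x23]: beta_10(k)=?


C(n,i)=C(23,10)=1144066


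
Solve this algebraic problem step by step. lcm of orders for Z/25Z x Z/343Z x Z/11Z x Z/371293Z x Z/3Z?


Exponent = lcm of the cyclic orders; pairwise coprime => product.
5^2*7^3*11^1*13^5*3^1=25*343*11*371293*3=105066636675


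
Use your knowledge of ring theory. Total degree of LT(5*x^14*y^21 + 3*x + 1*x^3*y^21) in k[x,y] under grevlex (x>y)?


LT: 5*x^14*y^21
deg_x=14, deg_y=21
Total=14+21=35


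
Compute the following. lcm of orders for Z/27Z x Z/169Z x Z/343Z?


Exponent = lcm of the cyclic orders; pairwise coprime => product.
3^3*13^2*7^3=27*169*343=1565109


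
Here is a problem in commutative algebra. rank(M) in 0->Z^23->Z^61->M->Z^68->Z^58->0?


Alt sum=0:
(-1)^0*23 + (-1)^1*61 + (-1)^2*? + (-1)^3*68 + (-1)^4*58=0
rank(M)=48


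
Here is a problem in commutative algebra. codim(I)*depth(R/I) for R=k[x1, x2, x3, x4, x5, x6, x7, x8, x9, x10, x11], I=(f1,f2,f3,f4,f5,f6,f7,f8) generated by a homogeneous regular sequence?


codim=8, depth=dim(R/I)=11-8=3
Product=8*3=24


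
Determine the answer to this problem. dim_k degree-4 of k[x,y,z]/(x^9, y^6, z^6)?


Need i<9, j<6, k<6 with i+j+k=4.
For each i, j ranges over max(0,4-i-5)..min(5,4-i):
  i=0: j in [0,4] -> 5
  i=1: j in [0,3] -> 4
  i=2: j in [0,2] -> 3
  i=3: j in [0,1] -> 2
  i=4: j in [0,0] -> 1
H(4) = 5+4+3+2+1 = 15


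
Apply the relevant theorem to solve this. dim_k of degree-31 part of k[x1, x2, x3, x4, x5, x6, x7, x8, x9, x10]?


C(d+n-1,n-1)=C(40,9)=273438880


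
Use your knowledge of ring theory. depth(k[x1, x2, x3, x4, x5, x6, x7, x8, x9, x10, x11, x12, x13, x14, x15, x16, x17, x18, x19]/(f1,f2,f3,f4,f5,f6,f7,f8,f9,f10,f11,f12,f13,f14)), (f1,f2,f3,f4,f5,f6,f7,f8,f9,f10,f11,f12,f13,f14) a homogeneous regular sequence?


depth(R)=19
depth(R/I)=19-14=5


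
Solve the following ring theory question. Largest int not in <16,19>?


gcd(16,19)=1 => F=ab-a-b=16*19-16-19=304-35=269


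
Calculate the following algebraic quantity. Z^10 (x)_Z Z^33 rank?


rank(M(x)N) = rank(M)*rank(N)
10*33 = 330


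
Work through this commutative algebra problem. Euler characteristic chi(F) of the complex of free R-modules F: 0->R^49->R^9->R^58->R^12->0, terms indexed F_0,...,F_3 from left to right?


chi = sum (-1)^i * rank:
(-1)^0*49=49
(-1)^1*9=-9
(-1)^2*58=58
(-1)^3*12=-12
chi=86


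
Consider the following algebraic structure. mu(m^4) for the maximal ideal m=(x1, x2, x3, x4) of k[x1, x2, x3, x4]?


Graded Nakayama: mu(m^d) = dim_k (m^d/m^(d+1)) = #degree-4 monomials in 4 vars
C(n+d-1,d)=C(7,4)=35


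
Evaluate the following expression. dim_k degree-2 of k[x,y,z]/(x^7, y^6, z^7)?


Need i<7, j<6, k<7 with i+j+k=2.
For each i, j ranges over max(0,2-i-6)..min(5,2-i):
  i=0: j in [0,2] -> 3
  i=1: j in [0,1] -> 2
  i=2: j in [0,0] -> 1
H(2) = 3+2+1 = 6


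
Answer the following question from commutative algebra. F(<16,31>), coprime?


gcd(16,31)=1 => F=ab-a-b=16*31-16-31=496-47=449


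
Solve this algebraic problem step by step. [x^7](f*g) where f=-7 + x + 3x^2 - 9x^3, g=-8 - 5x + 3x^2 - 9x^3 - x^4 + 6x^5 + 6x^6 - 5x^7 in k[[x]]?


[x^7] = sum a_i*b_j, i+j=7
  -7*-5=35
  1*6=6
  3*6=18
  -9*-1=9
Sum=68


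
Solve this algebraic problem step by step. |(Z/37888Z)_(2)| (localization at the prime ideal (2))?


2-primary part: 37888=2^10*37
Size=2^10=1024


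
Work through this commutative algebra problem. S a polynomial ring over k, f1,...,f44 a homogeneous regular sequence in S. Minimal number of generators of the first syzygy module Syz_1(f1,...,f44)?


Regular sequence => Koszul complex is the minimal free resolution.
Syz_1 minimally generated by Koszul relations f_i*e_j - f_j*e_i (i<j): mu(Syz_1) = beta_2 = C(m,2) = m(m-1)/2
m=44
44*43/2 = 946


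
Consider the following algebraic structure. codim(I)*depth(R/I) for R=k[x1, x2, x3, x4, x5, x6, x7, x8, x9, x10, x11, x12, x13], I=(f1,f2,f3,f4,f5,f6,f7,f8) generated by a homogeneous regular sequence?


codim=8, depth=dim(R/I)=13-8=5
Product=8*5=40


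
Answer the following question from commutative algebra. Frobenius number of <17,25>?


gcd(17,25)=1 => F=ab-a-b=17*25-17-25=425-42=383


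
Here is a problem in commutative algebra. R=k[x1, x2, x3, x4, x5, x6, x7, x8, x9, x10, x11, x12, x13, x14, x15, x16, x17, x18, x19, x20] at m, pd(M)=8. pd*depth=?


pd+depth=20
depth=20-8=12
pd*depth=8*12=96


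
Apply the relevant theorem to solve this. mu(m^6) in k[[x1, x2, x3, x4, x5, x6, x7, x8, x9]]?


C(n+d-1,d)=C(14,6)=3003


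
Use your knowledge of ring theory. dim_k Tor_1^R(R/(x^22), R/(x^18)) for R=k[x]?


Tor_1(R/I,R/J)=(I cap J)/IJ=(x^22)/(x^40)
dim=40-22=min(22,18)=18


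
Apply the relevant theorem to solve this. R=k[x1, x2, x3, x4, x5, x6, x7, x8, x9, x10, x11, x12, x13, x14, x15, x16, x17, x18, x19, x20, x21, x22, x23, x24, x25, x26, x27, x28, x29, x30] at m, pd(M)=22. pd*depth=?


pd+depth=30
depth=30-22=8
pd*depth=22*8=176


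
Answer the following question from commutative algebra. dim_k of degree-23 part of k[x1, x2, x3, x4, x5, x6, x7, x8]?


C(d+n-1,n-1)=C(30,7)=2035800


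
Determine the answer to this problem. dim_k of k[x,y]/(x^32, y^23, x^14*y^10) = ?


k[x,y]/I, I = (x^32, y^23, x^14*y^10)
Rect: 32x23=736. Corner: (32-14)x(23-10)=234.
dim = 736-234 = 502


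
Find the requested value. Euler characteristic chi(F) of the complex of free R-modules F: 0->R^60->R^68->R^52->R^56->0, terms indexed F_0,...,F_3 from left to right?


chi = sum (-1)^i * rank:
(-1)^0*60=60
(-1)^1*68=-68
(-1)^2*52=52
(-1)^3*56=-56
chi=-12


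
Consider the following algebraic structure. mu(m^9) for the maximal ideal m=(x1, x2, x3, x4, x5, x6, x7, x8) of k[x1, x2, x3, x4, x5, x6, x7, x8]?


Graded Nakayama: mu(m^d) = dim_k (m^d/m^(d+1)) = #degree-9 monomials in 8 vars
C(n+d-1,d)=C(16,9)=11440


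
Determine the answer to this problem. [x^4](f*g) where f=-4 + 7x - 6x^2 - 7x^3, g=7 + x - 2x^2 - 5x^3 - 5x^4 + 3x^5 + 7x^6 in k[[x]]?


[x^4] = sum a_i*b_j, i+j=4
  -4*-5=20
  7*-5=-35
  -6*-2=12
  -7*1=-7
Sum=-10


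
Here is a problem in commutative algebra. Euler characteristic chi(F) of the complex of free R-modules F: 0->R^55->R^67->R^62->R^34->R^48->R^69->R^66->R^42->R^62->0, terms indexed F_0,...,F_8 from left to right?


chi = sum (-1)^i * rank:
(-1)^0*55=55
(-1)^1*67=-67
(-1)^2*62=62
(-1)^3*34=-34
(-1)^4*48=48
(-1)^5*69=-69
(-1)^6*66=66
(-1)^7*42=-42
(-1)^8*62=62
chi=81


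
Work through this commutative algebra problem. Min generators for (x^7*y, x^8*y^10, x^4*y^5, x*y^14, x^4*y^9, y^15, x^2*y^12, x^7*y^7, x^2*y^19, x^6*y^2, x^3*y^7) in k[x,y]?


Remove redundant (divisible by others).
x^7*y^7 redundant.
x^8*y^10 redundant.
x^4*y^9 redundant.
x^2*y^19 redundant.
Min: x^7*y, x^6*y^2, x^4*y^5, x^3*y^7, x^2*y^12, x*y^14, y^15
Count=7


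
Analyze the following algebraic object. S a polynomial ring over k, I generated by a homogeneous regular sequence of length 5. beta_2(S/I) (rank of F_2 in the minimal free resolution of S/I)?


Regular sequence => Koszul complex is the minimal free resolution.
Syz_1 minimally generated by Koszul relations f_i*e_j - f_j*e_i (i<j): mu(Syz_1) = beta_2 = C(m,2) = m(m-1)/2
m=5
5*4/2 = 10


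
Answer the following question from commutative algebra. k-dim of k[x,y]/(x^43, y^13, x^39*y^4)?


k[x,y]/I, I = (x^43, y^13, x^39*y^4)
Rect: 43x13=559. Corner: (43-39)x(13-4)=36.
dim = 559-36 = 523


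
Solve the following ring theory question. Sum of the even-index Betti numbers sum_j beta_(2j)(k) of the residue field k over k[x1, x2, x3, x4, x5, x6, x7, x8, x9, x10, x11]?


Koszul resolution: beta_i(k)=C(n,i), n=11
sum_even C(11,i) = 2^(n-1) = 2^10 = 1024


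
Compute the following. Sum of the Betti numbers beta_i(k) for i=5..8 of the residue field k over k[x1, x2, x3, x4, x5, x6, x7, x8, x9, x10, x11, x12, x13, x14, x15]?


Koszul resolution: beta_i(k)=C(n,i), n=15
C(15,5)=3003, C(15,6)=5005, C(15,7)=6435, C(15,8)=6435
Sum=20878


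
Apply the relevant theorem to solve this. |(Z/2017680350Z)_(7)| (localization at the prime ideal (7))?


7-primary part: 2017680350=7^9*50
Size=7^9=40353607


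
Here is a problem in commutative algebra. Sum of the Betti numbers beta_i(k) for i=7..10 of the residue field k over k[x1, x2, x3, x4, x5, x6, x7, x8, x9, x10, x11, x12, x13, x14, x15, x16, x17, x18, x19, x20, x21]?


Koszul resolution: beta_i(k)=C(n,i), n=21
C(21,7)=116280, C(21,8)=203490, C(21,9)=293930, C(21,10)=352716
Sum=966416


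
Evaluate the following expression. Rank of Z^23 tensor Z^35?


rank(M(x)N) = rank(M)*rank(N)
23*35 = 805


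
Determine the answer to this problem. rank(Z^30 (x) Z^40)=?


rank(M(x)N) = rank(M)*rank(N)
30*40 = 1200


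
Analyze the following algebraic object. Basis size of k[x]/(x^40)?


Basis: 1,x,...,x^39
dim=40


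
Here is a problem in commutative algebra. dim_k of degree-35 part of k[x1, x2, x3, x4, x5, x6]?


C(d+n-1,n-1)=C(40,5)=658008


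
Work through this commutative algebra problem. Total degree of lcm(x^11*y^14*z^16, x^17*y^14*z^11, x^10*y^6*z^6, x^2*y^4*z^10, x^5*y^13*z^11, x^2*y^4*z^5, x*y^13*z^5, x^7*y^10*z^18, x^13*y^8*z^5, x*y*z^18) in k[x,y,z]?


lcm = componentwise max:
x: max(11,17,10,2,5,2,1,7,13,1)=17
y: max(14,14,6,4,13,4,13,10,8,1)=14
z: max(16,11,6,10,11,5,5,18,5,18)=18
Total=17+14+18=49


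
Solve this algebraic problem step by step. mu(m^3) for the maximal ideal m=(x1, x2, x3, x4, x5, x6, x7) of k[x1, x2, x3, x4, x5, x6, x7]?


Graded Nakayama: mu(m^d) = dim_k (m^d/m^(d+1)) = #degree-3 monomials in 7 vars
C(n+d-1,d)=C(9,3)=84


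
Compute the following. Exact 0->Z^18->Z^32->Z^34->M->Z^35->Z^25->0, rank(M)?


Alt sum=0:
(-1)^0*18 + (-1)^1*32 + (-1)^2*34 + (-1)^3*? + (-1)^4*35 + (-1)^5*25=0
rank(M)=30


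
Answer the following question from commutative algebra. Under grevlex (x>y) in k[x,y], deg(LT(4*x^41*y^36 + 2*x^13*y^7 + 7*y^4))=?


LT: 4*x^41*y^36
deg_x=41, deg_y=36
Total=41+36=77


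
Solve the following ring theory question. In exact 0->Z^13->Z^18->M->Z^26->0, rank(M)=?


Alt sum=0:
(-1)^0*13 + (-1)^1*18 + (-1)^2*? + (-1)^3*26=0
rank(M)=31


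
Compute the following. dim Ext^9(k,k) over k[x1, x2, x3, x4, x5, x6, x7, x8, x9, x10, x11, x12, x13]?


C(n,i)=C(13,9)=715


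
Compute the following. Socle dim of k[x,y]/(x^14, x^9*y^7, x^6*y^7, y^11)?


Socle = ann(m) = span of standard monomials u with x*u, y*u in I (staircase corners).
Redundant generators: x^9*y^7
Minimal generators: x^14, x^6*y^7, y^11
Corners: x^5y^10, x^13y^6
Socle dim=2


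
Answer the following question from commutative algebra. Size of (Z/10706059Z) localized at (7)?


7-primary part: 10706059=7^7*13
Size=7^7=823543


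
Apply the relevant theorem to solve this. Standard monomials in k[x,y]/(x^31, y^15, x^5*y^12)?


k[x,y]/I, I = (x^31, y^15, x^5*y^12)
Rect: 31x15=465. Corner: (31-5)x(15-12)=78.
dim = 465-78 = 387


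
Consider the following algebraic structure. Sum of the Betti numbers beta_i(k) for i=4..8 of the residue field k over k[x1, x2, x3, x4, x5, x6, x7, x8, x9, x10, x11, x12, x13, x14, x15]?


Koszul resolution: beta_i(k)=C(n,i), n=15
C(15,4)=1365, C(15,5)=3003, C(15,6)=5005, C(15,7)=6435, C(15,8)=6435
Sum=22243


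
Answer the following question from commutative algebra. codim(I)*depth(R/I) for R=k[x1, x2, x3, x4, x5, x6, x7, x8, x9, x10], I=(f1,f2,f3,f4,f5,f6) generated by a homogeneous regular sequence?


codim=6, depth=dim(R/I)=10-6=4
Product=6*4=24


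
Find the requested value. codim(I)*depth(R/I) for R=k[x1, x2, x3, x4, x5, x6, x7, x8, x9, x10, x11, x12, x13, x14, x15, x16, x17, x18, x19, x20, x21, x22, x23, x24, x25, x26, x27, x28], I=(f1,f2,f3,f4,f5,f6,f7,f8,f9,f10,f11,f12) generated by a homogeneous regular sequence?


codim=12, depth=dim(R/I)=28-12=16
Product=12*16=192


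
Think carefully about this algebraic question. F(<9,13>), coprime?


gcd(9,13)=1 => F=ab-a-b=9*13-9-13=117-22=95


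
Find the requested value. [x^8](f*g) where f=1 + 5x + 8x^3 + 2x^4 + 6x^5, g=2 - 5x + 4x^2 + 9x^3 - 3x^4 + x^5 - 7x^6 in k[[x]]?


[x^8] = sum a_i*b_j, i+j=8
  8*1=8
  2*-3=-6
  6*9=54
Sum=56


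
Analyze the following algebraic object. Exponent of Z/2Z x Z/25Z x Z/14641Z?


Exponent = lcm of the cyclic orders; pairwise coprime => product.
2^1*5^2*11^4=2*25*14641=732050


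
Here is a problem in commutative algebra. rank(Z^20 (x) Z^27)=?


rank(M(x)N) = rank(M)*rank(N)
20*27 = 540


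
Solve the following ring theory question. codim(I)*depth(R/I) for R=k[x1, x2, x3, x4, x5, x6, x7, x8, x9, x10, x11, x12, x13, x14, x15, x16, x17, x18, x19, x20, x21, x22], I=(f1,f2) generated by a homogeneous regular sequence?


codim=2, depth=dim(R/I)=22-2=20
Product=2*20=40


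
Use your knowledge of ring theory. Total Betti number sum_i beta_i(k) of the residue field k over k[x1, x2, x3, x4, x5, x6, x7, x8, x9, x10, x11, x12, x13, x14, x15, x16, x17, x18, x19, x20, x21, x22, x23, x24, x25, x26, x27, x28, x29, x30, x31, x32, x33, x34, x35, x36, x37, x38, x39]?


Koszul resolution: beta_i(k)=C(n,i), n=39
sum_i C(39,i) = 2^39 = 549755813888


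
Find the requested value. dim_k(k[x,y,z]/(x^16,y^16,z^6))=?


Basis: x^iy^jz^k, i<16,j<16,k<6
16*16*6=1536


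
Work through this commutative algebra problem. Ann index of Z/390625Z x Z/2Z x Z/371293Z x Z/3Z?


Exponent = lcm of the cyclic orders; pairwise coprime => product.
5^8*2^1*13^5*3^1=390625*2*371293*3=870217968750


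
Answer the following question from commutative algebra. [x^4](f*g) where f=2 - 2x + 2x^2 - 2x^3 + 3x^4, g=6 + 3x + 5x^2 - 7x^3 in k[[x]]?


[x^4] = sum a_i*b_j, i+j=4
  -2*-7=14
  2*5=10
  -2*3=-6
  3*6=18
Sum=36


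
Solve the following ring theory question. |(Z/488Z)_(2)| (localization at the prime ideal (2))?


2-primary part: 488=2^3*61
Size=2^3=8


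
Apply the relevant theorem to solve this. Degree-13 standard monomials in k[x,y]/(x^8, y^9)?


k[x,y], I = (x^8, y^9), d = 13
Need i < 8 and d-i < 9.
Range: 5 <= i <= 7.
H(13) = 3


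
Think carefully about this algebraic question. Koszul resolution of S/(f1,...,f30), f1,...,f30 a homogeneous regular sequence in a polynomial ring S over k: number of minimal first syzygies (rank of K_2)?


Regular sequence => Koszul complex is the minimal free resolution.
Syz_1 minimally generated by Koszul relations f_i*e_j - f_j*e_i (i<j): mu(Syz_1) = beta_2 = C(m,2) = m(m-1)/2
m=30
30*29/2 = 435


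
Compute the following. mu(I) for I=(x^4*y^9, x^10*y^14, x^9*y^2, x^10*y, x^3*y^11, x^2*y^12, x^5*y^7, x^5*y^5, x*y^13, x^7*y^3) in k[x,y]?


Remove redundant (divisible by others).
x^5*y^7 redundant.
x^10*y^14 redundant.
Min: x^10*y, x^9*y^2, x^7*y^3, x^5*y^5, x^4*y^9, x^3*y^11, x^2*y^12, x*y^13
Count=8


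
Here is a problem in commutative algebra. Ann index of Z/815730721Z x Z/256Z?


Exponent = lcm of the cyclic orders; pairwise coprime => product.
13^8*2^8=815730721*256=208827064576


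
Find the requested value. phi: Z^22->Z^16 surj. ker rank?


rank(ker) = 22-16 = 6


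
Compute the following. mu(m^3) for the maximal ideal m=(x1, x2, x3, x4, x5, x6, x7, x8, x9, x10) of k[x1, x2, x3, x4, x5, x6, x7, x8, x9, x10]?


Graded Nakayama: mu(m^d) = dim_k (m^d/m^(d+1)) = #degree-3 monomials in 10 vars
C(n+d-1,d)=C(12,3)=220


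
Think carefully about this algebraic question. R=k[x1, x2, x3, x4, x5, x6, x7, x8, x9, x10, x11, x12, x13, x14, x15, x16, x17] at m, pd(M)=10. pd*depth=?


pd+depth=17
depth=17-10=7
pd*depth=10*7=70


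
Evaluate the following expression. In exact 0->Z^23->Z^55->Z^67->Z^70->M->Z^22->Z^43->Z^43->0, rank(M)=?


Alt sum=0:
(-1)^0*23 + (-1)^1*55 + (-1)^2*67 + (-1)^3*70 + (-1)^4*? + (-1)^5*22 + (-1)^6*43 + (-1)^7*43=0
rank(M)=57
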